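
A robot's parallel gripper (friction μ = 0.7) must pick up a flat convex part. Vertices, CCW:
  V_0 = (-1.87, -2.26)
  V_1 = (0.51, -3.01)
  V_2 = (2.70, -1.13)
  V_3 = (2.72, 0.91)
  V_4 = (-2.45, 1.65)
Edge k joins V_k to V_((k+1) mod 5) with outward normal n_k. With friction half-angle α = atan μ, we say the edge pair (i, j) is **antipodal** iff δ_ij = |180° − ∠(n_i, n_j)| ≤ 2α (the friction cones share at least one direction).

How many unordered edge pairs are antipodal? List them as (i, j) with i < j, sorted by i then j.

count = 4; pairs: (0,3), (1,3), (1,4), (2,4)

α = atan 0.7 = 34.99°;  2α = 69.98°
n_0 = (-0.3006, -0.9538)
n_1 = (+0.6514, -0.7588)
n_2 = (+1.0000, -0.0098)
n_3 = (+0.1417, +0.9899)
n_4 = (-0.9892, -0.1467)
  (0,1): δ = 121.86°  ·
  (0,2): δ = 73.07°  ·
  (0,3): δ = 9.35°  ✓
  (0,4): δ = 115.93°  ·
  (1,2): δ = 131.21°  ·
  (1,3): δ = 48.79°  ✓
  (1,4): δ = 57.79°  ✓
  (2,3): δ = 97.58°  ·
  (2,4): δ = 9.00°  ✓
  (3,4): δ = 73.42°  ·
antipodal pairs: 4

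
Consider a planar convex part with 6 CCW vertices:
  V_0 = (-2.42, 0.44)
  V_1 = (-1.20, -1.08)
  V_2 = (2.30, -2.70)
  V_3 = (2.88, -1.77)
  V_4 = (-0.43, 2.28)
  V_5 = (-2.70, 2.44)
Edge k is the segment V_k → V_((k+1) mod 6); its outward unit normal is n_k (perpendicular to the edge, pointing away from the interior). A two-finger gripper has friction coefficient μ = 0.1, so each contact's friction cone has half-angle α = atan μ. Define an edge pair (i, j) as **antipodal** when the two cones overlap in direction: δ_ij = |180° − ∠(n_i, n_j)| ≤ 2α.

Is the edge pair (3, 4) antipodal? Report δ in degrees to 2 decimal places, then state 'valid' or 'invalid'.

δ = 133.29°, invalid

α = atan 0.1 = 5.71°;  2α = 11.42°
edge 3: e_3 = (-3.31, +4.05);  n_3 = (+0.7743, +0.6328)
edge 4: e_4 = (-2.27, +0.16);  n_4 = (+0.0703, +0.9975)
∠(n_3, n_4) = 46.71°
δ = |180° − 46.71°| = 133.29°
133.29° > 2α = 11.42°  →  invalid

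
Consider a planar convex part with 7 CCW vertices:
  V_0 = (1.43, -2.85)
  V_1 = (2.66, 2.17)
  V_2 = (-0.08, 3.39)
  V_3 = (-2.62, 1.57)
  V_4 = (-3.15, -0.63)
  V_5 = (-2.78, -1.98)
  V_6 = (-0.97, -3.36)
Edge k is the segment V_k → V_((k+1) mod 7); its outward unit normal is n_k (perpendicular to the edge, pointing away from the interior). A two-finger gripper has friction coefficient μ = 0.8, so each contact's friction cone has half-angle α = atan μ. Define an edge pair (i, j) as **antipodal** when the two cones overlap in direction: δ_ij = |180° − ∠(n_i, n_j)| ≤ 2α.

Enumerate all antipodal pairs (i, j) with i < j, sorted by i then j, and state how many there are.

count = 10; pairs: (0,2), (0,3), (0,4), (0,5), (1,4), (1,5), (1,6), (2,5), (2,6), (3,6)

α = atan 0.8 = 38.66°;  2α = 77.32°
n_0 = (+0.9713, -0.2380)
n_1 = (+0.4068, +0.9135)
n_2 = (-0.5824, +0.8129)
n_3 = (-0.9722, +0.2342)
n_4 = (-0.9644, -0.2643)
n_5 = (-0.6063, -0.7952)
n_6 = (+0.2079, -0.9782)
  (0,1): δ = 100.23°  ·
  (0,2): δ = 40.61°  ✓
  (0,3): δ = 0.22°  ✓
  (0,4): δ = 29.09°  ✓
  (0,5): δ = 66.44°  ✓
  (0,6): δ = 115.76°  ·
  (1,2): δ = 120.38°  ·
  (1,3): δ = 79.54°  ·
  (1,4): δ = 50.67°  ✓
  (1,5): δ = 13.32°  ✓
  (1,6): δ = 36.00°  ✓
  (2,3): δ = 139.17°  ·
  (2,4): δ = 110.30°  ·
  (2,5): δ = 72.95°  ✓
  (2,6): δ = 23.63°  ✓
  (3,4): δ = 151.13°  ·
  (3,5): δ = 113.78°  ·
  (3,6): δ = 64.46°  ✓
  (4,5): δ = 142.65°  ·
  (4,6): δ = 93.33°  ·
  (5,6): δ = 130.68°  ·
antipodal pairs: 10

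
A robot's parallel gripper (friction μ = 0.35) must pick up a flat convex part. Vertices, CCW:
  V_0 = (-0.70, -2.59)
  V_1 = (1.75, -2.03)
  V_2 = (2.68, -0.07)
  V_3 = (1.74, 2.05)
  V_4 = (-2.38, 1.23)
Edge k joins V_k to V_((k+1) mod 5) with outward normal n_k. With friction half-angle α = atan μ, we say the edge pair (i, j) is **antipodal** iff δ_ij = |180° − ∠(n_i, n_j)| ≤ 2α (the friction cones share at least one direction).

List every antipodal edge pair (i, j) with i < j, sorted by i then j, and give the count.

α = atan 0.35 = 19.29°;  2α = 38.58°
n_0 = (+0.2228, -0.9749)
n_1 = (+0.9035, -0.4287)
n_2 = (+0.9142, +0.4053)
n_3 = (-0.1952, +0.9808)
n_4 = (-0.9154, -0.4026)
  (0,1): δ = 128.26°  ·
  (0,2): δ = 78.96°  ·
  (0,3): δ = 1.62°  ✓
  (0,4): δ = 100.86°  ·
  (1,2): δ = 130.70°  ·
  (1,3): δ = 53.36°  ·
  (1,4): δ = 49.12°  ·
  (2,3): δ = 102.66°  ·
  (2,4): δ = 0.17°  ✓
  (3,4): δ = 77.52°  ·
antipodal pairs: 2

count = 2; pairs: (0,3), (2,4)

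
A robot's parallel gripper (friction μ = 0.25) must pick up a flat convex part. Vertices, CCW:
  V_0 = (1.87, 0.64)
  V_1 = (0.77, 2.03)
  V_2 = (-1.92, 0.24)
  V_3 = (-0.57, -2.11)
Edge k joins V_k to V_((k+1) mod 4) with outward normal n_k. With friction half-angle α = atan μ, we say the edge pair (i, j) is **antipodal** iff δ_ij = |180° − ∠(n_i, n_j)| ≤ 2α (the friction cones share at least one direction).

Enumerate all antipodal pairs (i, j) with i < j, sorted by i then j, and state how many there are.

count = 2; pairs: (0,2), (1,3)

α = atan 0.25 = 14.04°;  2α = 28.07°
n_0 = (+0.7842, +0.6206)
n_1 = (-0.5540, +0.8325)
n_2 = (-0.8671, -0.4981)
n_3 = (+0.7480, -0.6637)
  (0,1): δ = 94.72°  ·
  (0,2): δ = 8.48°  ✓
  (0,3): δ = 100.06°  ·
  (1,2): δ = 93.76°  ·
  (1,3): δ = 14.78°  ✓
  (2,3): δ = 71.46°  ·
antipodal pairs: 2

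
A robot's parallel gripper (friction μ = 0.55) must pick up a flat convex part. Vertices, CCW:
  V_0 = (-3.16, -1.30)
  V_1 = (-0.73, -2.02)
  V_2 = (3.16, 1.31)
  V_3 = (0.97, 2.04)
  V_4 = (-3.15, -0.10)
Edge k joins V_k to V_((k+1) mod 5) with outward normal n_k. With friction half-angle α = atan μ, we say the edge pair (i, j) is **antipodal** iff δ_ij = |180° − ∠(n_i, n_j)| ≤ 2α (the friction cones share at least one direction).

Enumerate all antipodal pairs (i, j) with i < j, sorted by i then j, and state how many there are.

count = 4; pairs: (0,2), (0,3), (1,3), (1,4)

α = atan 0.55 = 28.81°;  2α = 57.62°
n_0 = (-0.2841, -0.9588)
n_1 = (+0.6503, -0.7597)
n_2 = (+0.3162, +0.9487)
n_3 = (-0.4609, +0.8874)
n_4 = (-1.0000, +0.0083)
  (0,1): δ = 122.93°  ·
  (0,2): δ = 1.93°  ✓
  (0,3): δ = 43.95°  ✓
  (0,4): δ = 106.03°  ·
  (1,2): δ = 59.00°  ·
  (1,3): δ = 13.12°  ✓
  (1,4): δ = 48.96°  ✓
  (2,3): δ = 134.12°  ·
  (2,4): δ = 72.04°  ·
  (3,4): δ = 117.93°  ·
antipodal pairs: 4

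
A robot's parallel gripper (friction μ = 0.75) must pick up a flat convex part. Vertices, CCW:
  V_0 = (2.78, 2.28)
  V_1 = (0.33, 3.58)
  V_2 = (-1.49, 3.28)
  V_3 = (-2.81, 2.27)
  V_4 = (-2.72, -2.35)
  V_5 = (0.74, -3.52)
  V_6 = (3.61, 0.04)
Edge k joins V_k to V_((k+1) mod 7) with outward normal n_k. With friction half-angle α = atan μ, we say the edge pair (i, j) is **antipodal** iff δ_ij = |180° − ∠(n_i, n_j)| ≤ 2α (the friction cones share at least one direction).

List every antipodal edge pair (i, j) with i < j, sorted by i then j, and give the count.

α = atan 0.75 = 36.87°;  2α = 73.74°
n_0 = (+0.4687, +0.8833)
n_1 = (-0.1626, +0.9867)
n_2 = (-0.6077, +0.7942)
n_3 = (-0.9998, -0.0195)
n_4 = (-0.3203, -0.9473)
n_5 = (+0.7785, -0.6276)
n_6 = (+0.9377, +0.3475)
  (0,1): δ = 142.69°  ·
  (0,2): δ = 114.63°  ·
  (0,3): δ = 60.93°  ✓
  (0,4): δ = 9.27°  ✓
  (0,5): δ = 79.08°  ·
  (0,6): δ = 138.28°  ·
  (1,2): δ = 151.94°  ·
  (1,3): δ = 98.24°  ·
  (1,4): δ = 28.04°  ✓
  (1,5): δ = 41.76°  ✓
  (1,6): δ = 100.97°  ·
  (2,3): δ = 126.31°  ·
  (2,4): δ = 56.10°  ✓
  (2,5): δ = 13.70°  ✓
  (2,6): δ = 72.91°  ✓
  (3,4): δ = 109.80°  ·
  (3,5): δ = 39.99°  ✓
  (3,6): δ = 19.22°  ✓
  (4,5): δ = 110.19°  ·
  (4,6): δ = 50.99°  ✓
  (5,6): δ = 120.79°  ·
antipodal pairs: 10

count = 10; pairs: (0,3), (0,4), (1,4), (1,5), (2,4), (2,5), (2,6), (3,5), (3,6), (4,6)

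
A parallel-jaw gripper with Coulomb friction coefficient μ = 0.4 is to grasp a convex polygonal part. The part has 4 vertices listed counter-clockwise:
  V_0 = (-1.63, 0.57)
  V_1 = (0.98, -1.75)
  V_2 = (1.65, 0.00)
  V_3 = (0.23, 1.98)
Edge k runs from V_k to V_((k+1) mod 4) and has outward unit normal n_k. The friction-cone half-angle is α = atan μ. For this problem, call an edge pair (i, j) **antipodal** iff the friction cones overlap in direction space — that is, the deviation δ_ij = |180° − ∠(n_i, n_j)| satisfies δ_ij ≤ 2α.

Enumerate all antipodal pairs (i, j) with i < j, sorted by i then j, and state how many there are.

count = 2; pairs: (0,2), (1,3)

α = atan 0.4 = 21.80°;  2α = 43.60°
n_0 = (-0.6644, -0.7474)
n_1 = (+0.9339, -0.3575)
n_2 = (+0.8126, +0.5828)
n_3 = (-0.6041, +0.7969)
  (0,1): δ = 69.32°  ·
  (0,2): δ = 12.72°  ✓
  (0,3): δ = 78.80°  ·
  (1,2): δ = 123.40°  ·
  (1,3): δ = 31.89°  ✓
  (2,3): δ = 88.48°  ·
antipodal pairs: 2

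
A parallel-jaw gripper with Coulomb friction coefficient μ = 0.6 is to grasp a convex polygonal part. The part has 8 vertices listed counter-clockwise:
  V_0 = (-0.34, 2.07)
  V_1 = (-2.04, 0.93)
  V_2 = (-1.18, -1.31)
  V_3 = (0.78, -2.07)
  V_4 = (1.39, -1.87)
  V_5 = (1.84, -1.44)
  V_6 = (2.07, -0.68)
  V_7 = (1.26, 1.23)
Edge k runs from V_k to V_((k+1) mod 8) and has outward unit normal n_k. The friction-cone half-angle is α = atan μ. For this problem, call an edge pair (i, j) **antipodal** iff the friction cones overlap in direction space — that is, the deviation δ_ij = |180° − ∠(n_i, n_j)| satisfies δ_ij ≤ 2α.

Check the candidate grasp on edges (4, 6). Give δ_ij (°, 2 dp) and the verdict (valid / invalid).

δ = 110.72°, invalid

α = atan 0.6 = 30.96°;  2α = 61.93°
edge 4: e_4 = (+0.45, +0.43);  n_4 = (+0.6909, -0.7230)
edge 6: e_6 = (-0.81, +1.91);  n_6 = (+0.9206, +0.3904)
∠(n_4, n_6) = 69.28°
δ = |180° − 69.28°| = 110.72°
110.72° > 2α = 61.93°  →  invalid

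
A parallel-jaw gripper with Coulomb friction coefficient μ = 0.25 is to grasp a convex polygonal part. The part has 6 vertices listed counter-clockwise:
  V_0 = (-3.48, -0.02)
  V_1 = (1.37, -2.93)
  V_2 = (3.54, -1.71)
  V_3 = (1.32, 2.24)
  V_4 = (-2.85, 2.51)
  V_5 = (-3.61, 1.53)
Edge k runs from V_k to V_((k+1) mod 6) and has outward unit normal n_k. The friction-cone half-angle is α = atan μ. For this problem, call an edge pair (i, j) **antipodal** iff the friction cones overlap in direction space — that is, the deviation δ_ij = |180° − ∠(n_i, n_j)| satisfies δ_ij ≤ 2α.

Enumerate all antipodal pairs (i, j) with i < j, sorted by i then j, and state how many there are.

α = atan 0.25 = 14.04°;  2α = 28.07°
n_0 = (-0.5145, -0.8575)
n_1 = (+0.4901, -0.8717)
n_2 = (+0.8718, +0.4899)
n_3 = (+0.0646, +0.9979)
n_4 = (-0.7902, +0.6128)
n_5 = (-0.9965, -0.0836)
  (0,1): δ = 119.69°  ·
  (0,2): δ = 29.70°  ·
  (0,3): δ = 27.26°  ✓
  (0,4): δ = 83.17°  ·
  (0,5): δ = 125.76°  ·
  (1,2): δ = 90.01°  ·
  (1,3): δ = 33.05°  ·
  (1,4): δ = 22.86°  ✓
  (1,5): δ = 65.45°  ·
  (2,3): δ = 123.04°  ·
  (2,4): δ = 67.13°  ·
  (2,5): δ = 24.54°  ✓
  (3,4): δ = 124.09°  ·
  (3,5): δ = 81.50°  ·
  (4,5): δ = 137.41°  ·
antipodal pairs: 3

count = 3; pairs: (0,3), (1,4), (2,5)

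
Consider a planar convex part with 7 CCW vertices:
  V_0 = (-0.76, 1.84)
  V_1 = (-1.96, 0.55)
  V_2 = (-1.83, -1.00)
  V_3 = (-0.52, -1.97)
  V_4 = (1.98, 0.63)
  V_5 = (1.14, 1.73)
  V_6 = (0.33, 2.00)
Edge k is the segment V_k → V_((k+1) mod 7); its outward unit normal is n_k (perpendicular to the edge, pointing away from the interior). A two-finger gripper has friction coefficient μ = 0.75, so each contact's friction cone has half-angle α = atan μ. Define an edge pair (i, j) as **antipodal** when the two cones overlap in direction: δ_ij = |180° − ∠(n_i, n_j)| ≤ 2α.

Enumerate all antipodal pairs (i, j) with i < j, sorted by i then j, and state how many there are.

count = 9; pairs: (0,3), (1,3), (1,4), (1,5), (2,4), (2,5), (2,6), (3,5), (3,6)

α = atan 0.75 = 36.87°;  2α = 73.74°
n_0 = (-0.7322, +0.6811)
n_1 = (-0.9965, -0.0836)
n_2 = (-0.5951, -0.8037)
n_3 = (+0.7208, -0.6931)
n_4 = (+0.7948, +0.6069)
n_5 = (+0.3162, +0.9487)
n_6 = (-0.1452, +0.9894)
  (0,1): δ = 132.28°  ·
  (0,2): δ = 83.59°  ·
  (0,3): δ = 0.95°  ✓
  (0,4): δ = 80.30°  ·
  (0,5): δ = 114.50°  ·
  (0,6): δ = 141.28°  ·
  (1,2): δ = 131.31°  ·
  (1,3): δ = 48.67°  ✓
  (1,4): δ = 32.57°  ✓
  (1,5): δ = 66.77°  ✓
  (1,6): δ = 93.56°  ·
  (2,3): δ = 97.36°  ·
  (2,4): δ = 16.11°  ✓
  (2,5): δ = 18.08°  ✓
  (2,6): δ = 44.87°  ✓
  (3,4): δ = 98.76°  ·
  (3,5): δ = 64.56°  ✓
  (3,6): δ = 37.77°  ✓
  (4,5): δ = 145.80°  ·
  (4,6): δ = 119.02°  ·
  (5,6): δ = 153.21°  ·
antipodal pairs: 9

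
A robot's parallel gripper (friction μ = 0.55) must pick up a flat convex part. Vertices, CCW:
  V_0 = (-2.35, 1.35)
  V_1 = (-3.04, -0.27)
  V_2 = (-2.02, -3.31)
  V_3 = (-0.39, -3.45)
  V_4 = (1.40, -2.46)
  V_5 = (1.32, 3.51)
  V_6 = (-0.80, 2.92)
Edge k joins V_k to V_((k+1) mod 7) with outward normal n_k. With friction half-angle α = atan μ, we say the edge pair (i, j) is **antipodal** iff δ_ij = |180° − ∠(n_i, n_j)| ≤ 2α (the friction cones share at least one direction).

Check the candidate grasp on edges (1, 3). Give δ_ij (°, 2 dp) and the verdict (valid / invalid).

δ = 79.60°, invalid

α = atan 0.55 = 28.81°;  2α = 57.62°
edge 1: e_1 = (+1.02, -3.04);  n_1 = (-0.9481, -0.3181)
edge 3: e_3 = (+1.79, +0.99);  n_3 = (+0.4840, -0.8751)
∠(n_1, n_3) = 100.40°
δ = |180° − 100.40°| = 79.60°
79.60° > 2α = 57.62°  →  invalid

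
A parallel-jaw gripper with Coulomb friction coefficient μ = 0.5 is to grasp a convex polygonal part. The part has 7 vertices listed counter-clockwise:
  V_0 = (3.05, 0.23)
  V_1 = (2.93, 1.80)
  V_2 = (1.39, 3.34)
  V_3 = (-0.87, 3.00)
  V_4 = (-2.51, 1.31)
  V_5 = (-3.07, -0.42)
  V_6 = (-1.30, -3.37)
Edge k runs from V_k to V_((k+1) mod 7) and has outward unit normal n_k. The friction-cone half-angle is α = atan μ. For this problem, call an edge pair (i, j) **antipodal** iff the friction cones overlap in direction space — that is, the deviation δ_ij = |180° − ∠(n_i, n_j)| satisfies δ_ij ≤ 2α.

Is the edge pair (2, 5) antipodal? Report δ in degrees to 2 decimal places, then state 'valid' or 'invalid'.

α = atan 0.5 = 26.57°;  2α = 53.13°
edge 2: e_2 = (-2.26, -0.34);  n_2 = (-0.1488, +0.9889)
edge 5: e_5 = (+1.77, -2.95);  n_5 = (-0.8575, -0.5145)
∠(n_2, n_5) = 112.41°
δ = |180° − 112.41°| = 67.59°
67.59° > 2α = 53.13°  →  invalid

δ = 67.59°, invalid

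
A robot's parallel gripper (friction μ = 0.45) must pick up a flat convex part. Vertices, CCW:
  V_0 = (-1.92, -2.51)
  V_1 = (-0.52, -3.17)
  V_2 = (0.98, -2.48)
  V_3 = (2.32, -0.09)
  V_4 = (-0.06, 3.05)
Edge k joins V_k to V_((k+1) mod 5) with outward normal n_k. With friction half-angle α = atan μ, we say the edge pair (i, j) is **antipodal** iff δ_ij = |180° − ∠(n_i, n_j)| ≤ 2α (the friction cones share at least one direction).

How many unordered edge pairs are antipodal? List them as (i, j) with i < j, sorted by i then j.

α = atan 0.45 = 24.23°;  2α = 48.46°
n_0 = (-0.4264, -0.9045)
n_1 = (+0.4179, -0.9085)
n_2 = (+0.8723, -0.4890)
n_3 = (+0.7969, +0.6041)
n_4 = (-0.9483, +0.3173)
  (0,1): δ = 130.06°  ·
  (0,2): δ = 94.04°  ·
  (0,3): δ = 27.60°  ✓
  (0,4): δ = 96.74°  ·
  (1,2): δ = 143.98°  ·
  (1,3): δ = 77.54°  ·
  (1,4): δ = 46.80°  ✓
  (2,3): δ = 113.56°  ·
  (2,4): δ = 10.78°  ✓
  (3,4): δ = 55.66°  ·
antipodal pairs: 3

count = 3; pairs: (0,3), (1,4), (2,4)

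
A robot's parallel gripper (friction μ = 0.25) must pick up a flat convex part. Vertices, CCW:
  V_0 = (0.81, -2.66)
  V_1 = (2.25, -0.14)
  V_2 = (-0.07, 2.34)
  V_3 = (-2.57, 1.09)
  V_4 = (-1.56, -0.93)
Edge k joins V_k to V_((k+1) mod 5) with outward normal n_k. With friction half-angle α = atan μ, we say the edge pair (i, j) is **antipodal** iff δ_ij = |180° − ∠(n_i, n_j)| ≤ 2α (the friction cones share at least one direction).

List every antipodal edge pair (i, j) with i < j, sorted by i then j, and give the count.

α = atan 0.25 = 14.04°;  2α = 28.07°
n_0 = (+0.8682, -0.4961)
n_1 = (+0.7303, +0.6832)
n_2 = (-0.4472, +0.8944)
n_3 = (-0.8944, -0.4472)
n_4 = (-0.5896, -0.8077)
  (0,1): δ = 107.16°  ·
  (0,2): δ = 33.69°  ·
  (0,3): δ = 56.31°  ·
  (0,4): δ = 83.62°  ·
  (1,2): δ = 106.53°  ·
  (1,3): δ = 16.53°  ✓
  (1,4): δ = 10.78°  ✓
  (2,3): δ = 90.00°  ·
  (2,4): δ = 62.69°  ·
  (3,4): δ = 152.69°  ·
antipodal pairs: 2

count = 2; pairs: (1,3), (1,4)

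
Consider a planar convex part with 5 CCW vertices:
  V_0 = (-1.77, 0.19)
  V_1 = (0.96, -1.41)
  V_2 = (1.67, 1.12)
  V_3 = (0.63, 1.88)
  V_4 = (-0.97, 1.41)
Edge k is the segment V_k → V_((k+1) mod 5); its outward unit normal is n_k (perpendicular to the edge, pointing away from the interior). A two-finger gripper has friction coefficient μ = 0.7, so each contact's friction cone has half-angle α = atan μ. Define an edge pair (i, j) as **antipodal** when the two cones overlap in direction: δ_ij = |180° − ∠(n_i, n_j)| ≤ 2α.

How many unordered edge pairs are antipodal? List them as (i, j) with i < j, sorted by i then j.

count = 4; pairs: (0,2), (0,3), (1,3), (1,4)

α = atan 0.7 = 34.99°;  2α = 69.98°
n_0 = (-0.5056, -0.8627)
n_1 = (+0.9628, -0.2702)
n_2 = (+0.5900, +0.8074)
n_3 = (-0.2818, +0.9595)
n_4 = (-0.8362, +0.5484)
  (0,1): δ = 75.30°  ·
  (0,2): δ = 5.78°  ✓
  (0,3): δ = 46.74°  ✓
  (0,4): δ = 87.12°  ·
  (1,2): δ = 110.48°  ·
  (1,3): δ = 57.95°  ✓
  (1,4): δ = 17.58°  ✓
  (2,3): δ = 127.47°  ·
  (2,4): δ = 87.10°  ·
  (3,4): δ = 139.62°  ·
antipodal pairs: 4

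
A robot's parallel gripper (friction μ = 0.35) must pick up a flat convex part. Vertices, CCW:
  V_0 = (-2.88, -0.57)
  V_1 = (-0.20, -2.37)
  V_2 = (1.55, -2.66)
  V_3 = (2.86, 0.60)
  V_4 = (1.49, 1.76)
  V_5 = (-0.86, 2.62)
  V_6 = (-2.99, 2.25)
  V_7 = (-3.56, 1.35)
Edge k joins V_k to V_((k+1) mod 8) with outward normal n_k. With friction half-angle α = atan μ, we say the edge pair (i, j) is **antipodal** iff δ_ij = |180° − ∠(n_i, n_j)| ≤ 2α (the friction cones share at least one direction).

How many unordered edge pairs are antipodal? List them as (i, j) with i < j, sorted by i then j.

α = atan 0.35 = 19.29°;  2α = 38.58°
n_0 = (-0.5576, -0.8301)
n_1 = (-0.1635, -0.9865)
n_2 = (+0.9279, -0.3729)
n_3 = (+0.6462, +0.7632)
n_4 = (+0.3437, +0.9391)
n_5 = (-0.1711, +0.9852)
n_6 = (-0.8448, +0.5351)
n_7 = (-0.9426, -0.3338)
  (0,1): δ = 155.52°  ·
  (0,2): δ = 78.01°  ·
  (0,3): δ = 6.37°  ✓
  (0,4): δ = 13.79°  ✓
  (0,5): δ = 43.74°  ·
  (0,6): δ = 91.54°  ·
  (0,7): δ = 143.39°  ·
  (1,2): δ = 102.48°  ·
  (1,3): δ = 30.85°  ✓
  (1,4): δ = 10.69°  ✓
  (1,5): δ = 19.26°  ✓
  (1,6): δ = 67.06°  ·
  (1,7): δ = 118.91°  ·
  (2,3): δ = 108.36°  ·
  (2,4): δ = 88.21°  ·
  (2,5): δ = 58.25°  ·
  (2,6): δ = 10.46°  ✓
  (2,7): δ = 41.39°  ·
  (3,4): δ = 159.85°  ·
  (3,5): δ = 129.89°  ·
  (3,6): δ = 82.09°  ·
  (3,7): δ = 30.24°  ✓
  (4,5): δ = 150.05°  ·
  (4,6): δ = 102.25°  ·
  (4,7): δ = 50.40°  ·
  (5,6): δ = 132.20°  ·
  (5,7): δ = 80.35°  ·
  (6,7): δ = 128.15°  ·
antipodal pairs: 7

count = 7; pairs: (0,3), (0,4), (1,3), (1,4), (1,5), (2,6), (3,7)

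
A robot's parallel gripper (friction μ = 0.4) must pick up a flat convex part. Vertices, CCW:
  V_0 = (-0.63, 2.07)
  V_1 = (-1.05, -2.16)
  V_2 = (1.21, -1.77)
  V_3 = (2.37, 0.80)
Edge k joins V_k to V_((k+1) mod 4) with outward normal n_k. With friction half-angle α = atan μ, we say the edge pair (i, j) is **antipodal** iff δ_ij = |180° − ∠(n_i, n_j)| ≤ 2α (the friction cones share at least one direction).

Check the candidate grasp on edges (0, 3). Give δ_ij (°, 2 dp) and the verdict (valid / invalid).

δ = 72.73°, invalid

α = atan 0.4 = 21.80°;  2α = 43.60°
edge 0: e_0 = (-0.42, -4.23);  n_0 = (-0.9951, +0.0988)
edge 3: e_3 = (-3.00, +1.27);  n_3 = (+0.3898, +0.9209)
∠(n_0, n_3) = 107.27°
δ = |180° − 107.27°| = 72.73°
72.73° > 2α = 43.60°  →  invalid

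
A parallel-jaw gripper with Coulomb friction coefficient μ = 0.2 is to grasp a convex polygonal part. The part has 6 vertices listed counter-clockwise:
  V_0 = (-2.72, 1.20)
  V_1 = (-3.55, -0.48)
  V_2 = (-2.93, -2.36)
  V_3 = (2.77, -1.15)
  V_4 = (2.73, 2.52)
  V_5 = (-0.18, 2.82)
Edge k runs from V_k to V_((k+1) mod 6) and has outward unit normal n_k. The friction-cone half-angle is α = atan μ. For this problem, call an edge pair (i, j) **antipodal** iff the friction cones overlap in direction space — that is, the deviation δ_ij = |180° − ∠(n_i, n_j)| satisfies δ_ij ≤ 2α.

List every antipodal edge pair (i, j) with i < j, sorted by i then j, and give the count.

count = 3; pairs: (1,3), (2,4), (2,5)

α = atan 0.2 = 11.31°;  2α = 22.62°
n_0 = (-0.8966, +0.4429)
n_1 = (-0.9497, -0.3132)
n_2 = (+0.2077, -0.9782)
n_3 = (+0.9999, +0.0109)
n_4 = (+0.1025, +0.9947)
n_5 = (-0.5377, +0.8431)
  (0,1): δ = 135.46°  ·
  (0,2): δ = 51.72°  ·
  (0,3): δ = 26.92°  ·
  (0,4): δ = 110.41°  ·
  (0,5): δ = 148.82°  ·
  (1,2): δ = 96.27°  ·
  (1,3): δ = 17.63°  ✓
  (1,4): δ = 65.86°  ·
  (1,5): δ = 104.28°  ·
  (2,3): δ = 101.36°  ·
  (2,4): δ = 17.87°  ✓
  (2,5): δ = 20.54°  ✓
  (3,4): δ = 96.51°  ·
  (3,5): δ = 58.09°  ·
  (4,5): δ = 141.58°  ·
antipodal pairs: 3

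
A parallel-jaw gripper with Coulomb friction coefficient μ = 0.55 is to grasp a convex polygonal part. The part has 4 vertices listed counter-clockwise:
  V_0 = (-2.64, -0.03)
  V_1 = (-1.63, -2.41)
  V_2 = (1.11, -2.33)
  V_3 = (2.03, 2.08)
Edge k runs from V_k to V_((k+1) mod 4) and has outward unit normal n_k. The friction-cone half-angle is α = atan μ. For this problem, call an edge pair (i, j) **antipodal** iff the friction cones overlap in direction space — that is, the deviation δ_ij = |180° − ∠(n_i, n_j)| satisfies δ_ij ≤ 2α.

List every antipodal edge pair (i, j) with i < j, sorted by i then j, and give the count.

α = atan 0.55 = 28.81°;  2α = 57.62°
n_0 = (-0.9205, -0.3906)
n_1 = (+0.0292, -0.9996)
n_2 = (+0.9789, -0.2042)
n_3 = (-0.4117, +0.9113)
  (0,1): δ = 111.32°  ·
  (0,2): δ = 34.78°  ✓
  (0,3): δ = 91.32°  ·
  (1,2): δ = 103.46°  ·
  (1,3): δ = 22.64°  ✓
  (2,3): δ = 53.90°  ✓
antipodal pairs: 3

count = 3; pairs: (0,2), (1,3), (2,3)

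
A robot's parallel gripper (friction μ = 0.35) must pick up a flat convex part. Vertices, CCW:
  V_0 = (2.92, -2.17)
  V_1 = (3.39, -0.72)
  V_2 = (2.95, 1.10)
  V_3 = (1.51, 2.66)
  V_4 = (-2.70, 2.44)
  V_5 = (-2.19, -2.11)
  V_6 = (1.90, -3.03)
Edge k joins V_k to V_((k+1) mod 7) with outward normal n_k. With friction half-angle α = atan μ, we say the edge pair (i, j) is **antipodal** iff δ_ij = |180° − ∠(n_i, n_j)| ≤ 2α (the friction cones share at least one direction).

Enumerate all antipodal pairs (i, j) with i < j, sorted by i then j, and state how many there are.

count = 6; pairs: (0,4), (1,4), (2,4), (2,5), (3,5), (3,6)

α = atan 0.35 = 19.29°;  2α = 38.58°
n_0 = (+0.9513, -0.3083)
n_1 = (+0.9720, +0.2350)
n_2 = (+0.7348, +0.6783)
n_3 = (-0.0522, +0.9986)
n_4 = (-0.9938, -0.1114)
n_5 = (-0.2195, -0.9756)
n_6 = (+0.6446, -0.7645)
  (0,1): δ = 148.45°  ·
  (0,2): δ = 119.33°  ·
  (0,3): δ = 69.05°  ·
  (0,4): δ = 24.35°  ✓
  (0,5): δ = 95.28°  ·
  (0,6): δ = 148.09°  ·
  (1,2): δ = 150.88°  ·
  (1,3): δ = 100.60°  ·
  (1,4): δ = 7.20°  ✓
  (1,5): δ = 63.73°  ·
  (1,6): δ = 116.54°  ·
  (2,3): δ = 129.72°  ·
  (2,4): δ = 36.31°  ✓
  (2,5): δ = 34.61°  ✓
  (2,6): δ = 87.43°  ·
  (3,4): δ = 86.60°  ·
  (3,5): δ = 15.67°  ✓
  (3,6): δ = 37.14°  ✓
  (4,5): δ = 109.07°  ·
  (4,6): δ = 56.26°  ·
  (5,6): δ = 127.19°  ·
antipodal pairs: 6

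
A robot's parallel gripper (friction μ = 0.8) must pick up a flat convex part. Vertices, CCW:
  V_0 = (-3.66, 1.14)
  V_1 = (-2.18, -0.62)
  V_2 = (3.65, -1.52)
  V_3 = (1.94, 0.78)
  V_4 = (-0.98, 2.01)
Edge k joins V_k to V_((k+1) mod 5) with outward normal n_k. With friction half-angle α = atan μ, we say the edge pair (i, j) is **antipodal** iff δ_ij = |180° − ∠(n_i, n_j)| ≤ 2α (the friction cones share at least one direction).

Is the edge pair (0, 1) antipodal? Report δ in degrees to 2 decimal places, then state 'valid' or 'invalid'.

δ = 138.84°, invalid

α = atan 0.8 = 38.66°;  2α = 77.32°
edge 0: e_0 = (+1.48, -1.76);  n_0 = (-0.7654, -0.6436)
edge 1: e_1 = (+5.83, -0.90);  n_1 = (-0.1526, -0.9883)
∠(n_0, n_1) = 41.16°
δ = |180° − 41.16°| = 138.84°
138.84° > 2α = 77.32°  →  invalid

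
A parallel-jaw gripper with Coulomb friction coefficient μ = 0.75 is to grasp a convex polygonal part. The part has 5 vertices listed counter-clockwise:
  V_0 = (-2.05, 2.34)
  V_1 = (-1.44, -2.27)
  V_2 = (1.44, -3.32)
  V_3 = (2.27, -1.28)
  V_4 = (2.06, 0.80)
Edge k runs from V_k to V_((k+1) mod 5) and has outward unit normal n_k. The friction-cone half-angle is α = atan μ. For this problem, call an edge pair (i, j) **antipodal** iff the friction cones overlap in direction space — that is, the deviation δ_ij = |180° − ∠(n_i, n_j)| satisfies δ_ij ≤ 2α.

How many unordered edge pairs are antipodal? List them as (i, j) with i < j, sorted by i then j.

α = atan 0.75 = 36.87°;  2α = 73.74°
n_0 = (-0.9914, -0.1312)
n_1 = (-0.3425, -0.9395)
n_2 = (+0.9263, -0.3769)
n_3 = (+0.9949, +0.1005)
n_4 = (+0.3509, +0.9364)
  (0,1): δ = 117.57°  ·
  (0,2): δ = 29.68°  ✓
  (0,3): δ = 1.77°  ✓
  (0,4): δ = 61.92°  ✓
  (1,2): δ = 92.11°  ·
  (1,3): δ = 64.20°  ✓
  (1,4): δ = 0.51°  ✓
  (2,3): δ = 152.10°  ·
  (2,4): δ = 88.40°  ·
  (3,4): δ = 116.31°  ·
antipodal pairs: 5

count = 5; pairs: (0,2), (0,3), (0,4), (1,3), (1,4)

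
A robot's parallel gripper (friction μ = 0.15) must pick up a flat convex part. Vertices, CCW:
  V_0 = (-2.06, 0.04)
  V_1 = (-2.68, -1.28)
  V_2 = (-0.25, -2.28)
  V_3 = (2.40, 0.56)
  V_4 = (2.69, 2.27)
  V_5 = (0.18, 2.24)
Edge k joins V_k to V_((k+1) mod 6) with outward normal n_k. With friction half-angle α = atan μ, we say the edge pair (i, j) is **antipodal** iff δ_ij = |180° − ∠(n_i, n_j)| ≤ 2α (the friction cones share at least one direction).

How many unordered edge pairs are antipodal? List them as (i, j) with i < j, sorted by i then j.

count = 2; pairs: (0,3), (2,5)

α = atan 0.15 = 8.53°;  2α = 17.06°
n_0 = (-0.9051, +0.4251)
n_1 = (-0.3806, -0.9248)
n_2 = (+0.7311, -0.6822)
n_3 = (+0.9859, -0.1672)
n_4 = (-0.0120, +0.9999)
n_5 = (-0.7007, +0.7134)
  (0,1): δ = 87.21°  ·
  (0,2): δ = 17.86°  ·
  (0,3): δ = 15.53°  ✓
  (0,4): δ = 115.84°  ·
  (0,5): δ = 159.64°  ·
  (1,2): δ = 110.65°  ·
  (1,3): δ = 77.26°  ·
  (1,4): δ = 23.05°  ·
  (1,5): δ = 66.85°  ·
  (2,3): δ = 146.61°  ·
  (2,4): δ = 46.30°  ·
  (2,5): δ = 2.50°  ✓
  (3,4): δ = 79.69°  ·
  (3,5): δ = 35.89°  ·
  (4,5): δ = 136.20°  ·
antipodal pairs: 2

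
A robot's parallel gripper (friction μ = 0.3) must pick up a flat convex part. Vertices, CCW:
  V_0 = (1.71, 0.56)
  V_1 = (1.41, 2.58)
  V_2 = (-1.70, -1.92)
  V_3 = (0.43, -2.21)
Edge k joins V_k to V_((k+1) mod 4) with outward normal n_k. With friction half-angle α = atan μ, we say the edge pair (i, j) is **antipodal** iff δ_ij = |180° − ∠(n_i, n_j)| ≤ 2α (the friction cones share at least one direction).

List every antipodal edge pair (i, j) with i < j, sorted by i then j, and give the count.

α = atan 0.3 = 16.70°;  2α = 33.40°
n_0 = (+0.9892, +0.1469)
n_1 = (-0.8227, +0.5685)
n_2 = (-0.1349, -0.9909)
n_3 = (+0.9078, -0.4195)
  (0,1): δ = 43.10°  ·
  (0,2): δ = 73.80°  ·
  (0,3): δ = 146.75°  ·
  (1,2): δ = 63.10°  ·
  (1,3): δ = 9.85°  ✓
  (2,3): δ = 107.05°  ·
antipodal pairs: 1

count = 1; pairs: (1,3)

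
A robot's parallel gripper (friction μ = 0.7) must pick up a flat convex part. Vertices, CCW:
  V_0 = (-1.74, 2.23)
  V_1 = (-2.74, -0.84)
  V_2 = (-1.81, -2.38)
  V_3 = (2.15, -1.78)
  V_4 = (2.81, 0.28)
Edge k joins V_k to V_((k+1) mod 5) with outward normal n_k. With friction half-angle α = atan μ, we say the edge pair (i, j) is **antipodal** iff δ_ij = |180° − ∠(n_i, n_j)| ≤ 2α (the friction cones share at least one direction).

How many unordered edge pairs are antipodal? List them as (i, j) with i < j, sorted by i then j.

α = atan 0.7 = 34.99°;  2α = 69.98°
n_0 = (-0.9508, +0.3097)
n_1 = (-0.8560, -0.5169)
n_2 = (+0.1498, -0.9887)
n_3 = (+0.9523, -0.3051)
n_4 = (+0.3939, +0.9191)
  (0,1): δ = 130.83°  ·
  (0,2): δ = 63.34°  ✓
  (0,3): δ = 0.28°  ✓
  (0,4): δ = 84.84°  ·
  (1,2): δ = 112.51°  ·
  (1,3): δ = 48.89°  ✓
  (1,4): δ = 35.67°  ✓
  (2,3): δ = 116.38°  ·
  (2,4): δ = 31.81°  ✓
  (3,4): δ = 95.43°  ·
antipodal pairs: 5

count = 5; pairs: (0,2), (0,3), (1,3), (1,4), (2,4)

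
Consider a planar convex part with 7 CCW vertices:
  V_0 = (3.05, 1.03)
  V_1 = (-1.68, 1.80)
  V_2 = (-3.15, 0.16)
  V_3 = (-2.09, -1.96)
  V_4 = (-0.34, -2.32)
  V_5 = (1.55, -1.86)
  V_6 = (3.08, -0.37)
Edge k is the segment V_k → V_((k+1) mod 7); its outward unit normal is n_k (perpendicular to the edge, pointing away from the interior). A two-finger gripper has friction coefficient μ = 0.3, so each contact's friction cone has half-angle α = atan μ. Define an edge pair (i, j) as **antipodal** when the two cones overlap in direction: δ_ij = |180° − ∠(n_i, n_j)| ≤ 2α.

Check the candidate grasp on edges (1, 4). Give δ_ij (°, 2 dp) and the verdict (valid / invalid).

δ = 34.45°, invalid

α = atan 0.3 = 16.70°;  2α = 33.40°
edge 1: e_1 = (-1.47, -1.64);  n_1 = (-0.7446, +0.6675)
edge 4: e_4 = (+1.89, +0.46);  n_4 = (+0.2365, -0.9716)
∠(n_1, n_4) = 145.55°
δ = |180° − 145.55°| = 34.45°
34.45° > 2α = 33.40°  →  invalid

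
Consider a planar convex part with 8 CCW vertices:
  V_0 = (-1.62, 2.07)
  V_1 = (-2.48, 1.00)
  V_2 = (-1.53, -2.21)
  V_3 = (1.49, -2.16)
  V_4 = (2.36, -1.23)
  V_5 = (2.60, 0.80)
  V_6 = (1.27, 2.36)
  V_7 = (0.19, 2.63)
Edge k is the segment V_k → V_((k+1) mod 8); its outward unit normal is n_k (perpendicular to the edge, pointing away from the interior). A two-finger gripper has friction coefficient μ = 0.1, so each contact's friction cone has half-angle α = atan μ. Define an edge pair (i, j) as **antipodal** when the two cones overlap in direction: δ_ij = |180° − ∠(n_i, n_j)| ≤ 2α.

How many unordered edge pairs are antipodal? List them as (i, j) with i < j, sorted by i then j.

count = 1; pairs: (0,3)

α = atan 0.1 = 5.71°;  2α = 11.42°
n_0 = (-0.7794, +0.6265)
n_1 = (-0.9589, -0.2838)
n_2 = (+0.0166, -0.9999)
n_3 = (+0.7303, -0.6832)
n_4 = (+0.9931, -0.1174)
n_5 = (+0.7610, +0.6488)
n_6 = (+0.2425, +0.9701)
n_7 = (-0.2956, +0.9553)
  (0,1): δ = 124.72°  ·
  (0,2): δ = 50.26°  ·
  (0,3): δ = 4.30°  ✓
  (0,4): δ = 32.05°  ·
  (0,5): δ = 79.24°  ·
  (0,6): δ = 114.75°  ·
  (0,7): δ = 145.98°  ·
  (1,2): δ = 105.54°  ·
  (1,3): δ = 59.58°  ·
  (1,4): δ = 23.23°  ·
  (1,5): δ = 23.96°  ·
  (1,6): δ = 59.48°  ·
  (1,7): δ = 90.71°  ·
  (2,3): δ = 134.04°  ·
  (2,4): δ = 97.69°  ·
  (2,5): δ = 50.50°  ·
  (2,6): δ = 14.98°  ·
  (2,7): δ = 16.24°  ·
  (3,4): δ = 143.65°  ·
  (3,5): δ = 96.46°  ·
  (3,6): δ = 60.95°  ·
  (3,7): δ = 29.72°  ·
  (4,5): δ = 132.81°  ·
  (4,6): δ = 97.29°  ·
  (4,7): δ = 66.07°  ·
  (5,6): δ = 144.49°  ·
  (5,7): δ = 113.26°  ·
  (6,7): δ = 148.77°  ·
antipodal pairs: 1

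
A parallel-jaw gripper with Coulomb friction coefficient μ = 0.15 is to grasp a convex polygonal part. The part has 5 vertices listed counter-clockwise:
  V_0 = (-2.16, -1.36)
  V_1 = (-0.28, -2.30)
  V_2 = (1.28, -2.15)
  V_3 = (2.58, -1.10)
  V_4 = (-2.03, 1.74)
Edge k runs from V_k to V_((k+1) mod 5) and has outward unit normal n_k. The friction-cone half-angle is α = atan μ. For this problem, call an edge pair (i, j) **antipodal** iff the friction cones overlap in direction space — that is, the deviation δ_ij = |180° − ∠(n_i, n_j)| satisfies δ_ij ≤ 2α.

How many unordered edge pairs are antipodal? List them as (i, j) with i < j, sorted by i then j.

α = atan 0.15 = 8.53°;  2α = 17.06°
n_0 = (-0.4472, -0.8944)
n_1 = (+0.0957, -0.9954)
n_2 = (+0.6283, -0.7779)
n_3 = (+0.5245, +0.8514)
n_4 = (-0.9991, +0.0419)
  (0,1): δ = 147.94°  ·
  (0,2): δ = 114.51°  ·
  (0,3): δ = 5.07°  ✓
  (0,4): δ = 114.16°  ·
  (1,2): δ = 146.56°  ·
  (1,3): δ = 37.13°  ·
  (1,4): δ = 82.11°  ·
  (2,3): δ = 70.56°  ·
  (2,4): δ = 48.67°  ·
  (3,4): δ = 60.77°  ·
antipodal pairs: 1

count = 1; pairs: (0,3)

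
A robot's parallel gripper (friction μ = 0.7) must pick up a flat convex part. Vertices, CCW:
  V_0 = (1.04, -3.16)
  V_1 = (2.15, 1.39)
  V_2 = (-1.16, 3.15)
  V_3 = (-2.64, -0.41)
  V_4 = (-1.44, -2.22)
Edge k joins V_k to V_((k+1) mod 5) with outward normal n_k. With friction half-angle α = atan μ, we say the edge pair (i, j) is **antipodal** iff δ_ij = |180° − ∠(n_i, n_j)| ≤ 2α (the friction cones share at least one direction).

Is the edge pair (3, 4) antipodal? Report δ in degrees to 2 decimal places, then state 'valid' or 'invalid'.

α = atan 0.7 = 34.99°;  2α = 69.98°
edge 3: e_3 = (+1.20, -1.81);  n_3 = (-0.8335, -0.5526)
edge 4: e_4 = (+2.48, -0.94);  n_4 = (-0.3544, -0.9351)
∠(n_3, n_4) = 35.70°
δ = |180° − 35.70°| = 144.30°
144.30° > 2α = 69.98°  →  invalid

δ = 144.30°, invalid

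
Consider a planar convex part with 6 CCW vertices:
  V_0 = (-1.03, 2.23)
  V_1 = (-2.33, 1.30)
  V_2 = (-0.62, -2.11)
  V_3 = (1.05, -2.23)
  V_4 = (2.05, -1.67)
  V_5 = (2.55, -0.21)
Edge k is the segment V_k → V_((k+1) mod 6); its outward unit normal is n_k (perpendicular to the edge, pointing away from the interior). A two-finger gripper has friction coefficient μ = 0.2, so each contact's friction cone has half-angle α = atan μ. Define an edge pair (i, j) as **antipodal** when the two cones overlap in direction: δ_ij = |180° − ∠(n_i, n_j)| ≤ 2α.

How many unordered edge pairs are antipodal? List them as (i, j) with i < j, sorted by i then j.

count = 1; pairs: (0,3)

α = atan 0.2 = 11.31°;  2α = 22.62°
n_0 = (-0.5818, +0.8133)
n_1 = (-0.8939, -0.4483)
n_2 = (-0.0717, -0.9974)
n_3 = (+0.4886, -0.8725)
n_4 = (+0.9461, -0.3240)
n_5 = (+0.5632, +0.8263)
  (0,1): δ = 98.95°  ·
  (0,2): δ = 39.69°  ·
  (0,3): δ = 6.33°  ✓
  (0,4): δ = 35.52°  ·
  (0,5): δ = 110.14°  ·
  (1,2): δ = 120.74°  ·
  (1,3): δ = 87.38°  ·
  (1,4): δ = 45.54°  ·
  (1,5): δ = 29.09°  ·
  (2,3): δ = 146.64°  ·
  (2,4): δ = 104.79°  ·
  (2,5): δ = 30.17°  ·
  (3,4): δ = 138.15°  ·
  (3,5): δ = 63.53°  ·
  (4,5): δ = 105.37°  ·
antipodal pairs: 1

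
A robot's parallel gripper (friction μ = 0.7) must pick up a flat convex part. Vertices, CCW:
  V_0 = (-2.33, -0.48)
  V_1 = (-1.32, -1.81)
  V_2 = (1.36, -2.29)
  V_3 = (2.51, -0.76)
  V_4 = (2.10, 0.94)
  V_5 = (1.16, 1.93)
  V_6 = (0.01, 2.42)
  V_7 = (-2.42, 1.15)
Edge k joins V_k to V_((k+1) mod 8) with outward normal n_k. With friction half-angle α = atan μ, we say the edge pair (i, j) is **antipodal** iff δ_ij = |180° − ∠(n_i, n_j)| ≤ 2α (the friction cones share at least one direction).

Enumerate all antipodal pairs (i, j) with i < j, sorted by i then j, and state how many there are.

α = atan 0.7 = 34.99°;  2α = 69.98°
n_0 = (-0.7964, -0.6048)
n_1 = (-0.1763, -0.9843)
n_2 = (+0.7994, -0.6008)
n_3 = (+0.9721, +0.2345)
n_4 = (+0.7252, +0.6886)
n_5 = (+0.3920, +0.9200)
n_6 = (-0.4632, +0.8863)
n_7 = (-0.9985, -0.0551)
  (0,1): δ = 137.37°  ·
  (0,2): δ = 74.14°  ·
  (0,3): δ = 23.65°  ✓
  (0,4): δ = 6.30°  ✓
  (0,5): δ = 29.71°  ✓
  (0,6): δ = 80.38°  ·
  (0,7): δ = 145.95°  ·
  (1,2): δ = 116.78°  ·
  (1,3): δ = 66.29°  ✓
  (1,4): δ = 36.33°  ✓
  (1,5): δ = 12.92°  ✓
  (1,6): δ = 37.75°  ✓
  (1,7): δ = 103.31°  ·
  (2,3): δ = 129.51°  ·
  (2,4): δ = 99.55°  ·
  (2,5): δ = 76.15°  ·
  (2,6): δ = 25.48°  ✓
  (2,7): δ = 40.09°  ✓
  (3,4): δ = 150.04°  ·
  (3,5): δ = 126.64°  ·
  (3,6): δ = 75.97°  ·
  (3,7): δ = 10.40°  ✓
  (4,5): δ = 156.59°  ·
  (4,6): δ = 105.92°  ·
  (4,7): δ = 40.36°  ✓
  (5,6): δ = 129.33°  ·
  (5,7): δ = 63.76°  ✓
  (6,7): δ = 114.43°  ·
antipodal pairs: 12

count = 12; pairs: (0,3), (0,4), (0,5), (1,3), (1,4), (1,5), (1,6), (2,6), (2,7), (3,7), (4,7), (5,7)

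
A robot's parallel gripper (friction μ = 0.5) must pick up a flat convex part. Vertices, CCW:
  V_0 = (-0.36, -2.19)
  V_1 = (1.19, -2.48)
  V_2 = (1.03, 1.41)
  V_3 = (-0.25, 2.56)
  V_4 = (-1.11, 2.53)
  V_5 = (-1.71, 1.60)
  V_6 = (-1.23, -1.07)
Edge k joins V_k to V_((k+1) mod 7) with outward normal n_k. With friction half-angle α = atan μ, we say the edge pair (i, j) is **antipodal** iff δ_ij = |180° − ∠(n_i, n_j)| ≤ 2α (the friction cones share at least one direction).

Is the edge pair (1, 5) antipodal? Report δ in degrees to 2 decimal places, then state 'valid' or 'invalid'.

δ = 7.84°, valid

α = atan 0.5 = 26.57°;  2α = 53.13°
edge 1: e_1 = (-0.16, +3.89);  n_1 = (+0.9992, +0.0411)
edge 5: e_5 = (+0.48, -2.67);  n_5 = (-0.9842, -0.1769)
∠(n_1, n_5) = 172.16°
δ = |180° − 172.16°| = 7.84°
7.84° ≤ 2α = 53.13°  →  valid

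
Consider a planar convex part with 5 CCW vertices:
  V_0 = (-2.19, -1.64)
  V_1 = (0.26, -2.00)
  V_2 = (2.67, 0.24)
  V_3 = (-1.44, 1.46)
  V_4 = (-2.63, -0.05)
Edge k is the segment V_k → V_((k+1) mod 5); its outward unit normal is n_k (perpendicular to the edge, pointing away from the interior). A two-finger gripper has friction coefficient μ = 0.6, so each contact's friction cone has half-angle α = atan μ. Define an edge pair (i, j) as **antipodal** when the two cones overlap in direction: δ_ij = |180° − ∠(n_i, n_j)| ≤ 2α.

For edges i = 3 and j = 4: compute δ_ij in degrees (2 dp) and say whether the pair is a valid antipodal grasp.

δ = 126.29°, invalid

α = atan 0.6 = 30.96°;  2α = 61.93°
edge 3: e_3 = (-1.19, -1.51);  n_3 = (-0.7854, +0.6190)
edge 4: e_4 = (+0.44, -1.59);  n_4 = (-0.9638, -0.2667)
∠(n_3, n_4) = 53.71°
δ = |180° − 53.71°| = 126.29°
126.29° > 2α = 61.93°  →  invalid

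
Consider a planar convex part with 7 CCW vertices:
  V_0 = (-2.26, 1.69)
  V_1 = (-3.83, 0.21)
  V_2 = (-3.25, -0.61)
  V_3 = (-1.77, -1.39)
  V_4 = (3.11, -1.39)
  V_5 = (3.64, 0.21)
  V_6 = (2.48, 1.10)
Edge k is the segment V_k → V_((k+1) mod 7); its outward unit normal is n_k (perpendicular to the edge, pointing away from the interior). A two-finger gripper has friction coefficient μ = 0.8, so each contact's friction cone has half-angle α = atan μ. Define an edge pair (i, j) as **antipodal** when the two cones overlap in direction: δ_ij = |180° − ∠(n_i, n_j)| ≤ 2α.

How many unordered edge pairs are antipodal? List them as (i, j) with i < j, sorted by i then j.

count = 10; pairs: (0,2), (0,3), (0,4), (1,4), (1,5), (1,6), (2,5), (2,6), (3,5), (3,6)

α = atan 0.8 = 38.66°;  2α = 77.32°
n_0 = (-0.6859, +0.7277)
n_1 = (-0.8164, -0.5775)
n_2 = (-0.4662, -0.8847)
n_3 = (+0.0000, -1.0000)
n_4 = (+0.9493, -0.3144)
n_5 = (+0.6087, +0.7934)
n_6 = (+0.1235, +0.9923)
  (0,1): δ = 98.04°  ·
  (0,2): δ = 71.10°  ✓
  (0,3): δ = 43.31°  ✓
  (0,4): δ = 28.36°  ✓
  (0,5): δ = 99.19°  ·
  (0,6): δ = 129.59°  ·
  (1,2): δ = 153.06°  ·
  (1,3): δ = 125.27°  ·
  (1,4): δ = 53.60°  ✓
  (1,5): δ = 17.23°  ✓
  (1,6): δ = 47.63°  ✓
  (2,3): δ = 152.21°  ·
  (2,4): δ = 80.54°  ·
  (2,5): δ = 9.71°  ✓
  (2,6): δ = 20.70°  ✓
  (3,4): δ = 108.33°  ·
  (3,5): δ = 37.50°  ✓
  (3,6): δ = 7.10°  ✓
  (4,5): δ = 109.17°  ·
  (4,6): δ = 78.77°  ·
  (5,6): δ = 149.60°  ·
antipodal pairs: 10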